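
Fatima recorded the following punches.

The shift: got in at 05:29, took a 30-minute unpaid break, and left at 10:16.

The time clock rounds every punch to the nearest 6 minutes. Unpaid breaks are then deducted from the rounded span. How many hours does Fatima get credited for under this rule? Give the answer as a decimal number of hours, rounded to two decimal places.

4.30 hours

The shift: in 05:29→05:30, out 10:16→10:18; 4 h 48 min − 30 min = 4 h 18 min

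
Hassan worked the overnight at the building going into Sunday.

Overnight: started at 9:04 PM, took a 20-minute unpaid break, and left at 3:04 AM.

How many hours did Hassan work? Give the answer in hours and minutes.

5 h 40 min

Overnight: 9:04 PM → midnight = 2 h 56 min; midnight → 3:04 AM = 3 h 4 min; span 6 h 0 min; less 20 min break → 5 h 40 min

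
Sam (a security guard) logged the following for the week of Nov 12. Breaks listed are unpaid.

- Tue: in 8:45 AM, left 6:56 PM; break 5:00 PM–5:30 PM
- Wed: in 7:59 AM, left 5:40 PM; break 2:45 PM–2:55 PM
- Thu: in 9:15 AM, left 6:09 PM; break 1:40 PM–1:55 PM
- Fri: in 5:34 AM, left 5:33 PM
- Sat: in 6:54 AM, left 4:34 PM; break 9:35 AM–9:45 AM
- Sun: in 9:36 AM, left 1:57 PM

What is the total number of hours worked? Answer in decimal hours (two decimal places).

Tue: 8:45 AM–6:56 PM = 10 h 11 min; less 30 min break → 9 h 41 min
Wed: 7:59 AM–5:40 PM = 9 h 41 min; less 10 min break → 9 h 31 min
Thu: 9:15 AM–6:09 PM = 8 h 54 min; less 15 min break → 8 h 39 min
Fri: 5:34 AM–5:33 PM = 11 h 59 min
Sat: 6:54 AM–4:34 PM = 9 h 40 min; less 10 min break → 9 h 30 min
Sun: 9:36 AM–1:57 PM = 4 h 21 min
Total: 9 h 41 min + 9 h 31 min + 8 h 39 min + 11 h 59 min + 9 h 30 min + 4 h 21 min = 53 h 41 min.

53.68 hours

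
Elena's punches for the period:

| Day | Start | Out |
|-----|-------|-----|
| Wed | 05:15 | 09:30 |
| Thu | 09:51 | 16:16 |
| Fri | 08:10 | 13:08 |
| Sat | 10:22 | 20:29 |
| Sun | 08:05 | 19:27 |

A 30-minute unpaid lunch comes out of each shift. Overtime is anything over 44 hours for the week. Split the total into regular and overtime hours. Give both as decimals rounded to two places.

Regular 34.62 hours, overtime 0.00 hours

Wed: 05:15–09:30 = 4 h 15 min; less 30 min break → 3 h 45 min
Thu: 09:51–16:16 = 6 h 25 min; less 30 min break → 5 h 55 min
Fri: 08:10–13:08 = 4 h 58 min; less 30 min break → 4 h 28 min
Sat: 10:22–20:29 = 10 h 7 min; less 30 min break → 9 h 37 min
Sun: 08:05–19:27 = 11 h 22 min; less 30 min break → 10 h 52 min
Total worked: 34 h 37 min = 34.62 h.
Threshold 44 h → overtime 0 h 0 min, regular 34 h 37 min.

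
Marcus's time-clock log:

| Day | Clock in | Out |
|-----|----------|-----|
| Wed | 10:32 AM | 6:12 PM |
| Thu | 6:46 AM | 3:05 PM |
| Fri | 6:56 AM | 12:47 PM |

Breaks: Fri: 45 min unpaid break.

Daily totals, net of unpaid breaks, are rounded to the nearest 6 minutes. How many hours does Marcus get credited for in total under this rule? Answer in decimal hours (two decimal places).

Wed: 10:32 AM–6:12 PM = 7 h 40 min → rounds to 7 h 42 min
Thu: 6:46 AM–3:05 PM = 8 h 19 min → rounds to 8 h 18 min
Fri: 6:56 AM–12:47 PM = 5 h 51 min − 45 min = 5 h 6 min → rounds to 5 h 6 min
Total credited: 21 h 6 min.

21.10 hours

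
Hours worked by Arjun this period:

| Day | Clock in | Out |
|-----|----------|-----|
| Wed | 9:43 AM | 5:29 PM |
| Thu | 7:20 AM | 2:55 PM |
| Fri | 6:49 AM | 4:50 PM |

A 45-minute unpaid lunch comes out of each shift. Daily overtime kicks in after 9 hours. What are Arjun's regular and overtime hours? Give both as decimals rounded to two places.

Regular 22.85 hours, overtime 0.27 hours

Wed: 9:43 AM–5:29 PM = 7 h 46 min; less 45 min break → 7 h 1 min
Thu: 7:20 AM–2:55 PM = 7 h 35 min; less 45 min break → 6 h 50 min
Fri: 6:49 AM–4:50 PM = 10 h 1 min; less 45 min break → 9 h 16 min
Wed reg 7 h 1 min / OT 0 h 0 min; Thu reg 6 h 50 min / OT 0 h 0 min; Fri reg 9 h 0 min / OT 0 h 16 min.
Totals: regular 22 h 51 min, overtime 0 h 16 min.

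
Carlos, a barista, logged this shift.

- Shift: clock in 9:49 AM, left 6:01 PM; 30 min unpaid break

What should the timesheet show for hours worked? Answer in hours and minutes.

7 h 42 min

Shift: 9:49 AM–6:01 PM = 8 h 12 min; less 30 min break → 7 h 42 min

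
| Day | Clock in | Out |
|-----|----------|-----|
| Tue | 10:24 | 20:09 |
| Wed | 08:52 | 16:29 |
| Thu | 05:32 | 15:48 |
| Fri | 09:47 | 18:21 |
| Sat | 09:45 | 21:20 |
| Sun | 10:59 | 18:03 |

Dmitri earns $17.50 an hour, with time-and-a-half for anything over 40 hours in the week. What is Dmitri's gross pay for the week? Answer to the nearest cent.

Tue: 10:24–20:09 = 9 h 45 min
Wed: 08:52–16:29 = 7 h 37 min
Thu: 05:32–15:48 = 10 h 16 min
Fri: 09:47–18:21 = 8 h 34 min
Sat: 09:45–21:20 = 11 h 35 min
Sun: 10:59–18:03 = 7 h 4 min
Total worked: 54 h 51 min = 3291 min.
Regular 40 h 0 min = 2400 min at $17.50/h; overtime 14 h 51 min = 891 min at $26.25/h.
Pay = (2400 × $17.50 + 891 × $26.25) ÷ 60 = $1089.81.

$1089.81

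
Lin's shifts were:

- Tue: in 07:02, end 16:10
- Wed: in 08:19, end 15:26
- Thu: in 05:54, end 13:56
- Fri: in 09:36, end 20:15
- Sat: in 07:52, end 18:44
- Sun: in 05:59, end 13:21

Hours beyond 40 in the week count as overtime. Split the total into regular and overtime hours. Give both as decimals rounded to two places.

Tue: 07:02–16:10 = 9 h 8 min
Wed: 08:19–15:26 = 7 h 7 min
Thu: 05:54–13:56 = 8 h 2 min
Fri: 09:36–20:15 = 10 h 39 min
Sat: 07:52–18:44 = 10 h 52 min
Sun: 05:59–13:21 = 7 h 22 min
Total worked: 53 h 10 min = 53.17 h.
Threshold 40 h → overtime 13 h 10 min, regular 40 h 0 min.

Regular 40.00 hours, overtime 13.17 hours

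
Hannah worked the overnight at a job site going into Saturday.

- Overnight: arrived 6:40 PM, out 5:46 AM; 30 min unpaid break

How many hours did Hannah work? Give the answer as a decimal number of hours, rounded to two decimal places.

10.60 hours

Overnight: 6:40 PM → midnight = 5 h 20 min; midnight → 5:46 AM = 5 h 46 min; span 11 h 6 min; less 30 min break → 10 h 36 min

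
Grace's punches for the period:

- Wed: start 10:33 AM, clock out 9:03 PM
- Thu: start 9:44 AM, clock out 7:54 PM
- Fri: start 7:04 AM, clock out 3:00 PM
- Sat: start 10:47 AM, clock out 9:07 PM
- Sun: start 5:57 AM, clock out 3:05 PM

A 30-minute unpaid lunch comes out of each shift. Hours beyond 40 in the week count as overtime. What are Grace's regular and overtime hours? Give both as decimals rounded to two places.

Regular 40.00 hours, overtime 5.57 hours

Wed: 10:33 AM–9:03 PM = 10 h 30 min; less 30 min break → 10 h 0 min
Thu: 9:44 AM–7:54 PM = 10 h 10 min; less 30 min break → 9 h 40 min
Fri: 7:04 AM–3:00 PM = 7 h 56 min; less 30 min break → 7 h 26 min
Sat: 10:47 AM–9:07 PM = 10 h 20 min; less 30 min break → 9 h 50 min
Sun: 5:57 AM–3:05 PM = 9 h 8 min; less 30 min break → 8 h 38 min
Total worked: 45 h 34 min = 45.57 h.
Threshold 40 h → overtime 5 h 34 min, regular 40 h 0 min.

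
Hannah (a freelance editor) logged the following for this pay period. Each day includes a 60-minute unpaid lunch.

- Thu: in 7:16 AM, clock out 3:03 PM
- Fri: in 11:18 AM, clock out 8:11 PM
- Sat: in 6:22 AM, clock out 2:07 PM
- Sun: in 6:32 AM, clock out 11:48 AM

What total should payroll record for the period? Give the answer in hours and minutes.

Thu: 7:16 AM–3:03 PM = 7 h 47 min; less 60 min break → 6 h 47 min
Fri: 11:18 AM–8:11 PM = 8 h 53 min; less 60 min break → 7 h 53 min
Sat: 6:22 AM–2:07 PM = 7 h 45 min; less 60 min break → 6 h 45 min
Sun: 6:32 AM–11:48 AM = 5 h 16 min; less 60 min break → 4 h 16 min
Total: 6 h 47 min + 7 h 53 min + 6 h 45 min + 4 h 16 min = 25 h 41 min.

25 h 41 min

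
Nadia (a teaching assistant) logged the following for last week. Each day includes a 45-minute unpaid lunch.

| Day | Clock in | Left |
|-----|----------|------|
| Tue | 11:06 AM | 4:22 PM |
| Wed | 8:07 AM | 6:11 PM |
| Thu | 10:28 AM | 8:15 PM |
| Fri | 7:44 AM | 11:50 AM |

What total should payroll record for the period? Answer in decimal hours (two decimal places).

26.22 hours

Tue: 11:06 AM–4:22 PM = 5 h 16 min; less 45 min break → 4 h 31 min
Wed: 8:07 AM–6:11 PM = 10 h 4 min; less 45 min break → 9 h 19 min
Thu: 10:28 AM–8:15 PM = 9 h 47 min; less 45 min break → 9 h 2 min
Fri: 7:44 AM–11:50 AM = 4 h 6 min; less 45 min break → 3 h 21 min
Total: 4 h 31 min + 9 h 19 min + 9 h 2 min + 3 h 21 min = 26 h 13 min.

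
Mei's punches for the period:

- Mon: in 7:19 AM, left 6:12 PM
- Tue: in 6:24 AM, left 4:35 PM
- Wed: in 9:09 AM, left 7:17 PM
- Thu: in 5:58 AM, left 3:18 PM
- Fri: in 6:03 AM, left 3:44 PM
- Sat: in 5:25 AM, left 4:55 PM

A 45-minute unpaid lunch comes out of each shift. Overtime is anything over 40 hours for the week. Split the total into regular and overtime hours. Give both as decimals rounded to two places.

Regular 40.00 hours, overtime 17.22 hours

Mon: 7:19 AM–6:12 PM = 10 h 53 min; less 45 min break → 10 h 8 min
Tue: 6:24 AM–4:35 PM = 10 h 11 min; less 45 min break → 9 h 26 min
Wed: 9:09 AM–7:17 PM = 10 h 8 min; less 45 min break → 9 h 23 min
Thu: 5:58 AM–3:18 PM = 9 h 20 min; less 45 min break → 8 h 35 min
Fri: 6:03 AM–3:44 PM = 9 h 41 min; less 45 min break → 8 h 56 min
Sat: 5:25 AM–4:55 PM = 11 h 30 min; less 45 min break → 10 h 45 min
Total worked: 57 h 13 min = 57.22 h.
Threshold 40 h → overtime 17 h 13 min, regular 40 h 0 min.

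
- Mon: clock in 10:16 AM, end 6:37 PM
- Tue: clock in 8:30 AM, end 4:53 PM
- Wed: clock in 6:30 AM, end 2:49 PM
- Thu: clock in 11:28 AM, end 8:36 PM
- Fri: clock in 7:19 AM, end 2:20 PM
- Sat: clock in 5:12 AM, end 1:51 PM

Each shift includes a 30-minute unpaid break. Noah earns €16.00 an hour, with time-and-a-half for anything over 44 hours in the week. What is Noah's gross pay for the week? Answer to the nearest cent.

€772.40

Mon: 10:16 AM–6:37 PM = 8 h 21 min; less 30 min break → 7 h 51 min
Tue: 8:30 AM–4:53 PM = 8 h 23 min; less 30 min break → 7 h 53 min
Wed: 6:30 AM–2:49 PM = 8 h 19 min; less 30 min break → 7 h 49 min
Thu: 11:28 AM–8:36 PM = 9 h 8 min; less 30 min break → 8 h 38 min
Fri: 7:19 AM–2:20 PM = 7 h 1 min; less 30 min break → 6 h 31 min
Sat: 5:12 AM–1:51 PM = 8 h 39 min; less 30 min break → 8 h 9 min
Total worked: 46 h 51 min = 2811 min.
Regular 44 h 0 min = 2640 min at €16.00/h; overtime 2 h 51 min = 171 min at €24.00/h.
Pay = (2640 × €16.00 + 171 × €24.00) ÷ 60 = €772.40.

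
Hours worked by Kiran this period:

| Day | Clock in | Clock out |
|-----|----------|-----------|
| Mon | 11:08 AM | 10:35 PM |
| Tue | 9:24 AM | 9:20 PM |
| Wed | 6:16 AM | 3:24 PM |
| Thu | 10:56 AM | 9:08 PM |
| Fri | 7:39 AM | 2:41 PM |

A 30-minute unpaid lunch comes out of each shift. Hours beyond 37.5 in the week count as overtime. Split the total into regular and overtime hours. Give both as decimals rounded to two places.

Regular 37.50 hours, overtime 9.75 hours

Mon: 11:08 AM–10:35 PM = 11 h 27 min; less 30 min break → 10 h 57 min
Tue: 9:24 AM–9:20 PM = 11 h 56 min; less 30 min break → 11 h 26 min
Wed: 6:16 AM–3:24 PM = 9 h 8 min; less 30 min break → 8 h 38 min
Thu: 10:56 AM–9:08 PM = 10 h 12 min; less 30 min break → 9 h 42 min
Fri: 7:39 AM–2:41 PM = 7 h 2 min; less 30 min break → 6 h 32 min
Total worked: 47 h 15 min = 47.25 h.
Threshold 37.5 h → overtime 9 h 45 min, regular 37 h 30 min.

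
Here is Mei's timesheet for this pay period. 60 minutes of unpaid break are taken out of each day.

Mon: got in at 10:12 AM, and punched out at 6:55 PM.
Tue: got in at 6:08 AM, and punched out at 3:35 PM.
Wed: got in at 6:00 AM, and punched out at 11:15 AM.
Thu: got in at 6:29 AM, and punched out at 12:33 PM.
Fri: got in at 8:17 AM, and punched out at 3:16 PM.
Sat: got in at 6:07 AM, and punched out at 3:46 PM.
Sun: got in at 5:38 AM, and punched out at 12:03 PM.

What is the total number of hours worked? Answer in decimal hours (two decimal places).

Mon: 10:12 AM–6:55 PM = 8 h 43 min; less 60 min break → 7 h 43 min
Tue: 6:08 AM–3:35 PM = 9 h 27 min; less 60 min break → 8 h 27 min
Wed: 6:00 AM–11:15 AM = 5 h 15 min; less 60 min break → 4 h 15 min
Thu: 6:29 AM–12:33 PM = 6 h 4 min; less 60 min break → 5 h 4 min
Fri: 8:17 AM–3:16 PM = 6 h 59 min; less 60 min break → 5 h 59 min
Sat: 6:07 AM–3:46 PM = 9 h 39 min; less 60 min break → 8 h 39 min
Sun: 5:38 AM–12:03 PM = 6 h 25 min; less 60 min break → 5 h 25 min
Total: 7 h 43 min + 8 h 27 min + 4 h 15 min + 5 h 4 min + 5 h 59 min + 8 h 39 min + 5 h 25 min = 45 h 32 min.

45.53 hours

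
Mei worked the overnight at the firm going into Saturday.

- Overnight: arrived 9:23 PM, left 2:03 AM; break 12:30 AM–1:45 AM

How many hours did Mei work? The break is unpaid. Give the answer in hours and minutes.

3 h 25 min

Overnight: 9:23 PM → midnight = 2 h 37 min; midnight → 2:03 AM = 2 h 3 min; span 4 h 40 min; less 75 min break → 3 h 25 min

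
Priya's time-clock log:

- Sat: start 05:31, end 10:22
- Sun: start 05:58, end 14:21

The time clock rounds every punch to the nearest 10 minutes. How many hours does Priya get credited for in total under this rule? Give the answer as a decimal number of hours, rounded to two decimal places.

Sat: in 05:31→05:30, out 10:22→10:20; 4 h 50 min
Sun: in 05:58→06:00, out 14:21→14:20; 8 h 20 min
Total credited: 13 h 10 min.

13.17 hours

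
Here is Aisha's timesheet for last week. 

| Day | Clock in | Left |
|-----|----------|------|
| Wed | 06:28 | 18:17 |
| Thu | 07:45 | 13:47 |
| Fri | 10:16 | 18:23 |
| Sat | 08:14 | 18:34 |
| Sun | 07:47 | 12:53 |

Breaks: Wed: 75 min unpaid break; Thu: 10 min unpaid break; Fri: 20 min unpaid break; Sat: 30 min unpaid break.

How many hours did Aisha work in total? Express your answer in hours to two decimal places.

39.15 hours

Wed: 06:28–18:17 = 11 h 49 min; less 75 min break → 10 h 34 min
Thu: 07:45–13:47 = 6 h 2 min; less 10 min break → 5 h 52 min
Fri: 10:16–18:23 = 8 h 7 min; less 20 min break → 7 h 47 min
Sat: 08:14–18:34 = 10 h 20 min; less 30 min break → 9 h 50 min
Sun: 07:47–12:53 = 5 h 6 min
Total: 10 h 34 min + 5 h 52 min + 7 h 47 min + 9 h 50 min + 5 h 6 min = 39 h 9 min.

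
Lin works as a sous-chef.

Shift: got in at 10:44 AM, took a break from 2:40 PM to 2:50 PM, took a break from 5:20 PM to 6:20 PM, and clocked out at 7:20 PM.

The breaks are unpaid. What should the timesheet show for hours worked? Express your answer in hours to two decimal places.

7.43 hours

Shift: 10:44 AM–7:20 PM = 8 h 36 min; less 70 min break → 7 h 26 min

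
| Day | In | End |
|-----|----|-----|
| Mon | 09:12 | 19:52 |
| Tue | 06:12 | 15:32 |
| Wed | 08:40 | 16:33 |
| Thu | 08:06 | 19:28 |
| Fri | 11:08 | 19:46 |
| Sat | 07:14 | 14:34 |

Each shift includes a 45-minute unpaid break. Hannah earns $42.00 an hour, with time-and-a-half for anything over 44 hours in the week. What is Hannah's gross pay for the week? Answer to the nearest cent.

Mon: 09:12–19:52 = 10 h 40 min; less 45 min break → 9 h 55 min
Tue: 06:12–15:32 = 9 h 20 min; less 45 min break → 8 h 35 min
Wed: 08:40–16:33 = 7 h 53 min; less 45 min break → 7 h 8 min
Thu: 08:06–19:28 = 11 h 22 min; less 45 min break → 10 h 37 min
Fri: 11:08–19:46 = 8 h 38 min; less 45 min break → 7 h 53 min
Sat: 07:14–14:34 = 7 h 20 min; less 45 min break → 6 h 35 min
Total worked: 50 h 43 min = 3043 min.
Regular 44 h 0 min = 2640 min at $42.00/h; overtime 6 h 43 min = 403 min at $63.00/h.
Pay = (2640 × $42.00 + 403 × $63.00) ÷ 60 = $2271.15.

$2271.15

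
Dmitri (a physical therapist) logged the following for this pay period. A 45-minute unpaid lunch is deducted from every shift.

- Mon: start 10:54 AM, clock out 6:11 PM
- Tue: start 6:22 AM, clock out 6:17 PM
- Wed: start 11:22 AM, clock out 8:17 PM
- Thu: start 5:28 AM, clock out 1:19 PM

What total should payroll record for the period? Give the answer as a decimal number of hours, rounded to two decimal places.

Mon: 10:54 AM–6:11 PM = 7 h 17 min; less 45 min break → 6 h 32 min
Tue: 6:22 AM–6:17 PM = 11 h 55 min; less 45 min break → 11 h 10 min
Wed: 11:22 AM–8:17 PM = 8 h 55 min; less 45 min break → 8 h 10 min
Thu: 5:28 AM–1:19 PM = 7 h 51 min; less 45 min break → 7 h 6 min
Total: 6 h 32 min + 11 h 10 min + 8 h 10 min + 7 h 6 min = 32 h 58 min.

32.97 hours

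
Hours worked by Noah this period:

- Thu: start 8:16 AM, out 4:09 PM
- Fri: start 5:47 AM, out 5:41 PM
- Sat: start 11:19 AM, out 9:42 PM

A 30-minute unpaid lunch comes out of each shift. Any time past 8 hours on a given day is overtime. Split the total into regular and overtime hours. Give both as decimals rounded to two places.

Regular 23.38 hours, overtime 5.28 hours

Thu: 8:16 AM–4:09 PM = 7 h 53 min; less 30 min break → 7 h 23 min
Fri: 5:47 AM–5:41 PM = 11 h 54 min; less 30 min break → 11 h 24 min
Sat: 11:19 AM–9:42 PM = 10 h 23 min; less 30 min break → 9 h 53 min
Thu reg 7 h 23 min / OT 0 h 0 min; Fri reg 8 h 0 min / OT 3 h 24 min; Sat reg 8 h 0 min / OT 1 h 53 min.
Totals: regular 23 h 23 min, overtime 5 h 17 min.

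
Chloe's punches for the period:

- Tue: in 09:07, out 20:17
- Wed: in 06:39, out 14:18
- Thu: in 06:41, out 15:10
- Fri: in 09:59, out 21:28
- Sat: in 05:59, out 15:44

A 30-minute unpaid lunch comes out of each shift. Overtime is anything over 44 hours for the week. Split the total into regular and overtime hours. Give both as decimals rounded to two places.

Regular 44.00 hours, overtime 2.03 hours

Tue: 09:07–20:17 = 11 h 10 min; less 30 min break → 10 h 40 min
Wed: 06:39–14:18 = 7 h 39 min; less 30 min break → 7 h 9 min
Thu: 06:41–15:10 = 8 h 29 min; less 30 min break → 7 h 59 min
Fri: 09:59–21:28 = 11 h 29 min; less 30 min break → 10 h 59 min
Sat: 05:59–15:44 = 9 h 45 min; less 30 min break → 9 h 15 min
Total worked: 46 h 2 min = 46.03 h.
Threshold 44 h → overtime 2 h 2 min, regular 44 h 0 min.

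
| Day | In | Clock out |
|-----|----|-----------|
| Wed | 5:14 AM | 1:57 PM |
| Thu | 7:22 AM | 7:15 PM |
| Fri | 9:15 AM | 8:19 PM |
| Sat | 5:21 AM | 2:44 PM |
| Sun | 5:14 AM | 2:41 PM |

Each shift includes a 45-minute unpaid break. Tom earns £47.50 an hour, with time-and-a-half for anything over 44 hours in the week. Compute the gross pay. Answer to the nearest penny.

£2285.94

Wed: 5:14 AM–1:57 PM = 8 h 43 min; less 45 min break → 7 h 58 min
Thu: 7:22 AM–7:15 PM = 11 h 53 min; less 45 min break → 11 h 8 min
Fri: 9:15 AM–8:19 PM = 11 h 4 min; less 45 min break → 10 h 19 min
Sat: 5:21 AM–2:44 PM = 9 h 23 min; less 45 min break → 8 h 38 min
Sun: 5:14 AM–2:41 PM = 9 h 27 min; less 45 min break → 8 h 42 min
Total worked: 46 h 45 min = 2805 min.
Regular 44 h 0 min = 2640 min at £47.50/h; overtime 2 h 45 min = 165 min at £71.25/h.
Pay = (2640 × £47.50 + 165 × £71.25) ÷ 60 = £2285.94.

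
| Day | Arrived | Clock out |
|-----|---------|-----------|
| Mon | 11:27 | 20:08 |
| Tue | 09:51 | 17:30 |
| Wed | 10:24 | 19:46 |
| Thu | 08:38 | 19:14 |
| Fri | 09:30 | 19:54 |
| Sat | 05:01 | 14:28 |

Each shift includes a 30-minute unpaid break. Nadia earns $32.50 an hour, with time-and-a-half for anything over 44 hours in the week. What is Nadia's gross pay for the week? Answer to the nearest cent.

$1876.06

Mon: 11:27–20:08 = 8 h 41 min; less 30 min break → 8 h 11 min
Tue: 09:51–17:30 = 7 h 39 min; less 30 min break → 7 h 9 min
Wed: 10:24–19:46 = 9 h 22 min; less 30 min break → 8 h 52 min
Thu: 08:38–19:14 = 10 h 36 min; less 30 min break → 10 h 6 min
Fri: 09:30–19:54 = 10 h 24 min; less 30 min break → 9 h 54 min
Sat: 05:01–14:28 = 9 h 27 min; less 30 min break → 8 h 57 min
Total worked: 53 h 9 min = 3189 min.
Regular 44 h 0 min = 2640 min at $32.50/h; overtime 9 h 9 min = 549 min at $48.75/h.
Pay = (2640 × $32.50 + 549 × $48.75) ÷ 60 = $1876.06.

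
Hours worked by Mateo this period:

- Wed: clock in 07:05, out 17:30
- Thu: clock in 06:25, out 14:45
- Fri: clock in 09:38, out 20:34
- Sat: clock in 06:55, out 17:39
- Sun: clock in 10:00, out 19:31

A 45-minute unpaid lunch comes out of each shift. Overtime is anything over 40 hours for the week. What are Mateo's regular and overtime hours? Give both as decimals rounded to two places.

Wed: 07:05–17:30 = 10 h 25 min; less 45 min break → 9 h 40 min
Thu: 06:25–14:45 = 8 h 20 min; less 45 min break → 7 h 35 min
Fri: 09:38–20:34 = 10 h 56 min; less 45 min break → 10 h 11 min
Sat: 06:55–17:39 = 10 h 44 min; less 45 min break → 9 h 59 min
Sun: 10:00–19:31 = 9 h 31 min; less 45 min break → 8 h 46 min
Total worked: 46 h 11 min = 46.18 h.
Threshold 40 h → overtime 6 h 11 min, regular 40 h 0 min.

Regular 40.00 hours, overtime 6.18 hours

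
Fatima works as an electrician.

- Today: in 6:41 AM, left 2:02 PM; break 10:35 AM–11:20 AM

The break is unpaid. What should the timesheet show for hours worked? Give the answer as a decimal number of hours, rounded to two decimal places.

6.60 hours

Today: 6:41 AM–2:02 PM = 7 h 21 min; less 45 min break → 6 h 36 min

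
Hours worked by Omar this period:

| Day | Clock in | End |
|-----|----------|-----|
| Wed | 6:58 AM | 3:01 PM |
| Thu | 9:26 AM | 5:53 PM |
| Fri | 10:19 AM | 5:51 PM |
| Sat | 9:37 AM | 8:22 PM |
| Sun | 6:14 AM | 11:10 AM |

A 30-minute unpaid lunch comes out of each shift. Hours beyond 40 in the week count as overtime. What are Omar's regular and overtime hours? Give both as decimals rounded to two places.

Regular 37.22 hours, overtime 0.00 hours

Wed: 6:58 AM–3:01 PM = 8 h 3 min; less 30 min break → 7 h 33 min
Thu: 9:26 AM–5:53 PM = 8 h 27 min; less 30 min break → 7 h 57 min
Fri: 10:19 AM–5:51 PM = 7 h 32 min; less 30 min break → 7 h 2 min
Sat: 9:37 AM–8:22 PM = 10 h 45 min; less 30 min break → 10 h 15 min
Sun: 6:14 AM–11:10 AM = 4 h 56 min; less 30 min break → 4 h 26 min
Total worked: 37 h 13 min = 37.22 h.
Threshold 40 h → overtime 0 h 0 min, regular 37 h 13 min.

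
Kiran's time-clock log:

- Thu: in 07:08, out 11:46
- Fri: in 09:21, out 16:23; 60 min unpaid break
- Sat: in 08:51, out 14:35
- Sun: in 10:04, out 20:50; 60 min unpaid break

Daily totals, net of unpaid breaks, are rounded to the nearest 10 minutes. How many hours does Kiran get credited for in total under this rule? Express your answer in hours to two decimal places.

26.17 hours

Thu: 07:08–11:46 = 4 h 38 min → rounds to 4 h 40 min
Fri: 09:21–16:23 = 7 h 2 min − 60 min = 6 h 2 min → rounds to 6 h 0 min
Sat: 08:51–14:35 = 5 h 44 min → rounds to 5 h 40 min
Sun: 10:04–20:50 = 10 h 46 min − 60 min = 9 h 46 min → rounds to 9 h 50 min
Total credited: 26 h 10 min.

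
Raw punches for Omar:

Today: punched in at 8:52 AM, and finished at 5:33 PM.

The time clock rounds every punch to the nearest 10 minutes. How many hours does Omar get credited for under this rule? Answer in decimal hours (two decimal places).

8.67 hours

Today: in 8:52 AM→8:50 AM, out 5:33 PM→5:30 PM; 8 h 40 min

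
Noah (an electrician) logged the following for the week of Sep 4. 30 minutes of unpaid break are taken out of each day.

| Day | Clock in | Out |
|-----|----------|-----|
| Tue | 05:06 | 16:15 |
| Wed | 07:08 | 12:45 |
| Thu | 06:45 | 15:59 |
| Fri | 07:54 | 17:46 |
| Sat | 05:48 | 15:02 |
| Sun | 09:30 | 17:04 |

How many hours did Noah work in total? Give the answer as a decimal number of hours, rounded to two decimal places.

49.67 hours

Tue: 05:06–16:15 = 11 h 9 min; less 30 min break → 10 h 39 min
Wed: 07:08–12:45 = 5 h 37 min; less 30 min break → 5 h 7 min
Thu: 06:45–15:59 = 9 h 14 min; less 30 min break → 8 h 44 min
Fri: 07:54–17:46 = 9 h 52 min; less 30 min break → 9 h 22 min
Sat: 05:48–15:02 = 9 h 14 min; less 30 min break → 8 h 44 min
Sun: 09:30–17:04 = 7 h 34 min; less 30 min break → 7 h 4 min
Total: 10 h 39 min + 5 h 7 min + 8 h 44 min + 9 h 22 min + 8 h 44 min + 7 h 4 min = 49 h 40 min.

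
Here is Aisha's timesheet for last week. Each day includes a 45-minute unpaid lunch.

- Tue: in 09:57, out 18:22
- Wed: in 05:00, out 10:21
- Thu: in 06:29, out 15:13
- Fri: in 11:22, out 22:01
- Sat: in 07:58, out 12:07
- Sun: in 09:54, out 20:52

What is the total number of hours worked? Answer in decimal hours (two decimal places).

43.77 hours

Tue: 09:57–18:22 = 8 h 25 min; less 45 min break → 7 h 40 min
Wed: 05:00–10:21 = 5 h 21 min; less 45 min break → 4 h 36 min
Thu: 06:29–15:13 = 8 h 44 min; less 45 min break → 7 h 59 min
Fri: 11:22–22:01 = 10 h 39 min; less 45 min break → 9 h 54 min
Sat: 07:58–12:07 = 4 h 9 min; less 45 min break → 3 h 24 min
Sun: 09:54–20:52 = 10 h 58 min; less 45 min break → 10 h 13 min
Total: 7 h 40 min + 4 h 36 min + 7 h 59 min + 9 h 54 min + 3 h 24 min + 10 h 13 min = 43 h 46 min.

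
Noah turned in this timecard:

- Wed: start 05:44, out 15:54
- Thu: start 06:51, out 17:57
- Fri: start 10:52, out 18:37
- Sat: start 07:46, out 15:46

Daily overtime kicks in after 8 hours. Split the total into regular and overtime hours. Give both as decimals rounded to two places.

Regular 31.75 hours, overtime 5.27 hours

Wed: 05:44–15:54 = 10 h 10 min
Thu: 06:51–17:57 = 11 h 6 min
Fri: 10:52–18:37 = 7 h 45 min
Sat: 07:46–15:46 = 8 h 0 min
Wed reg 8 h 0 min / OT 2 h 10 min; Thu reg 8 h 0 min / OT 3 h 6 min; Fri reg 7 h 45 min / OT 0 h 0 min; Sat reg 8 h 0 min / OT 0 h 0 min.
Totals: regular 31 h 45 min, overtime 5 h 16 min.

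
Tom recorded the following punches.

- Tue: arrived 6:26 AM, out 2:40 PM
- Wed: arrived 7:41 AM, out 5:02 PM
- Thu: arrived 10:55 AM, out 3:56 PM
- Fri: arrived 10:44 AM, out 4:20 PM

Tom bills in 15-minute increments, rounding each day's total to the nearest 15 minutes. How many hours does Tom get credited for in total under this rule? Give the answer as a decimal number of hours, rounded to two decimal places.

Tue: 6:26 AM–2:40 PM = 8 h 14 min → rounds to 8 h 15 min
Wed: 7:41 AM–5:02 PM = 9 h 21 min → rounds to 9 h 15 min
Thu: 10:55 AM–3:56 PM = 5 h 1 min → rounds to 5 h 0 min
Fri: 10:44 AM–4:20 PM = 5 h 36 min → rounds to 5 h 30 min
Total credited: 28 h 0 min.

28.00 hours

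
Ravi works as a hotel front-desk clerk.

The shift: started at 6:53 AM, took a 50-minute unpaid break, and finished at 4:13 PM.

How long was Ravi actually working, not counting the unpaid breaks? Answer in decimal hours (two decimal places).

The shift: 6:53 AM–4:13 PM = 9 h 20 min; less 50 min break → 8 h 30 min

8.50 hours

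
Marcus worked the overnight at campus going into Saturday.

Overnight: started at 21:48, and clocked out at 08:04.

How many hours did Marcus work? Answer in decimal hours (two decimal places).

Overnight: 21:48 → midnight = 2 h 12 min; midnight → 08:04 = 8 h 4 min; span 10 h 16 min

10.27 hours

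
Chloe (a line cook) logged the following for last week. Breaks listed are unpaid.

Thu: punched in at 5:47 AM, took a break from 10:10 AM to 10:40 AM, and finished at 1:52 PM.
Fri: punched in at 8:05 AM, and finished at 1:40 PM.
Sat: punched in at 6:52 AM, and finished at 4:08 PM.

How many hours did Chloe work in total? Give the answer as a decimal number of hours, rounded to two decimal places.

22.43 hours

Thu: 5:47 AM–1:52 PM = 8 h 5 min; less 30 min break → 7 h 35 min
Fri: 8:05 AM–1:40 PM = 5 h 35 min
Sat: 6:52 AM–4:08 PM = 9 h 16 min
Total: 7 h 35 min + 5 h 35 min + 9 h 16 min = 22 h 26 min.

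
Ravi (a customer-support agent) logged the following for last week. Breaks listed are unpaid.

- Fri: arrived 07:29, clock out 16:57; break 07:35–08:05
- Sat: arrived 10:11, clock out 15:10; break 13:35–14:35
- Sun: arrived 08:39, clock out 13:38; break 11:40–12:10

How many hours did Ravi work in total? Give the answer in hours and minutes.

Fri: 07:29–16:57 = 9 h 28 min; less 30 min break → 8 h 58 min
Sat: 10:11–15:10 = 4 h 59 min; less 60 min break → 3 h 59 min
Sun: 08:39–13:38 = 4 h 59 min; less 30 min break → 4 h 29 min
Total: 8 h 58 min + 3 h 59 min + 4 h 29 min = 17 h 26 min.

17 h 26 min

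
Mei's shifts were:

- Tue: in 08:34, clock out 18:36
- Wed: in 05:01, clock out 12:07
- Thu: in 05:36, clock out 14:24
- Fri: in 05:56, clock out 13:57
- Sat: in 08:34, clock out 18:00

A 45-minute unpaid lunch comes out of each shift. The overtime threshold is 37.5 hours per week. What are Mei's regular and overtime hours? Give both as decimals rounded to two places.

Regular 37.50 hours, overtime 2.13 hours

Tue: 08:34–18:36 = 10 h 2 min; less 45 min break → 9 h 17 min
Wed: 05:01–12:07 = 7 h 6 min; less 45 min break → 6 h 21 min
Thu: 05:36–14:24 = 8 h 48 min; less 45 min break → 8 h 3 min
Fri: 05:56–13:57 = 8 h 1 min; less 45 min break → 7 h 16 min
Sat: 08:34–18:00 = 9 h 26 min; less 45 min break → 8 h 41 min
Total worked: 39 h 38 min = 39.63 h.
Threshold 37.5 h → overtime 2 h 8 min, regular 37 h 30 min.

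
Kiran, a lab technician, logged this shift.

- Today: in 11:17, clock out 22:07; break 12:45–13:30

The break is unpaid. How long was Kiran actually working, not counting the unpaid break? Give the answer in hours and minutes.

10 h 5 min

Today: 11:17–22:07 = 10 h 50 min; less 45 min break → 10 h 5 min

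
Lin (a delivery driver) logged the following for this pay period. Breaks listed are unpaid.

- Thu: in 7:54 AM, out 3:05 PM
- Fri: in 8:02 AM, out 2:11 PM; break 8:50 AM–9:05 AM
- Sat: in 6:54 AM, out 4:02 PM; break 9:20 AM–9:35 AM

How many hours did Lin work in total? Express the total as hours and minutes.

21 h 58 min

Thu: 7:54 AM–3:05 PM = 7 h 11 min
Fri: 8:02 AM–2:11 PM = 6 h 9 min; less 15 min break → 5 h 54 min
Sat: 6:54 AM–4:02 PM = 9 h 8 min; less 15 min break → 8 h 53 min
Total: 7 h 11 min + 5 h 54 min + 8 h 53 min = 21 h 58 min.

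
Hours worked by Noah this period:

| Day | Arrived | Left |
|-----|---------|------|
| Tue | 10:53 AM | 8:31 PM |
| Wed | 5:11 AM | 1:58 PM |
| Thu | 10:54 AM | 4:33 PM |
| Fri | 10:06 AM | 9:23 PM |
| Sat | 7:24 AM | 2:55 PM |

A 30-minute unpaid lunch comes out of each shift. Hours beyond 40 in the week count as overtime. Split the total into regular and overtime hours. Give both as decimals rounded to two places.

Tue: 10:53 AM–8:31 PM = 9 h 38 min; less 30 min break → 9 h 8 min
Wed: 5:11 AM–1:58 PM = 8 h 47 min; less 30 min break → 8 h 17 min
Thu: 10:54 AM–4:33 PM = 5 h 39 min; less 30 min break → 5 h 9 min
Fri: 10:06 AM–9:23 PM = 11 h 17 min; less 30 min break → 10 h 47 min
Sat: 7:24 AM–2:55 PM = 7 h 31 min; less 30 min break → 7 h 1 min
Total worked: 40 h 22 min = 40.37 h.
Threshold 40 h → overtime 0 h 22 min, regular 40 h 0 min.

Regular 40.00 hours, overtime 0.37 hours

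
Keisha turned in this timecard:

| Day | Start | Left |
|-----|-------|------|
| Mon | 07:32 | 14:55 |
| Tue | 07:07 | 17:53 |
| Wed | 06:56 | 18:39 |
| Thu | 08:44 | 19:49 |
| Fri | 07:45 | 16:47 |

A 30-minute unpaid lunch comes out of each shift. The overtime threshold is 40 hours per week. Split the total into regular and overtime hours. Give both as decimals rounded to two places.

Mon: 07:32–14:55 = 7 h 23 min; less 30 min break → 6 h 53 min
Tue: 07:07–17:53 = 10 h 46 min; less 30 min break → 10 h 16 min
Wed: 06:56–18:39 = 11 h 43 min; less 30 min break → 11 h 13 min
Thu: 08:44–19:49 = 11 h 5 min; less 30 min break → 10 h 35 min
Fri: 07:45–16:47 = 9 h 2 min; less 30 min break → 8 h 32 min
Total worked: 47 h 29 min = 47.48 h.
Threshold 40 h → overtime 7 h 29 min, regular 40 h 0 min.

Regular 40.00 hours, overtime 7.48 hours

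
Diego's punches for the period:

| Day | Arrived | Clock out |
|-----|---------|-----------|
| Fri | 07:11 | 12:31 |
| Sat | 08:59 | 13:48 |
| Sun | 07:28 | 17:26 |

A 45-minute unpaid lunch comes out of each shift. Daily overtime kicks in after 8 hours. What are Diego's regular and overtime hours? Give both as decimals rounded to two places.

Fri: 07:11–12:31 = 5 h 20 min; less 45 min break → 4 h 35 min
Sat: 08:59–13:48 = 4 h 49 min; less 45 min break → 4 h 4 min
Sun: 07:28–17:26 = 9 h 58 min; less 45 min break → 9 h 13 min
Fri reg 4 h 35 min / OT 0 h 0 min; Sat reg 4 h 4 min / OT 0 h 0 min; Sun reg 8 h 0 min / OT 1 h 13 min.
Totals: regular 16 h 39 min, overtime 1 h 13 min.

Regular 16.65 hours, overtime 1.22 hours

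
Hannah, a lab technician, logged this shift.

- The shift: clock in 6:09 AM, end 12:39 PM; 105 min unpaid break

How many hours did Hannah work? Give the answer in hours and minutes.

4 h 45 min

The shift: 6:09 AM–12:39 PM = 6 h 30 min; less 105 min break → 4 h 45 min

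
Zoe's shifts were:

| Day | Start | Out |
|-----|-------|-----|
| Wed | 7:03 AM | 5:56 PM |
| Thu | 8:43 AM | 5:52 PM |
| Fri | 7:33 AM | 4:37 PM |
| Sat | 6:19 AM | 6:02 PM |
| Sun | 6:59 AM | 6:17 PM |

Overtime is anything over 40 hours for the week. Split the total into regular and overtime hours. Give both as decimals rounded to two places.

Regular 40.00 hours, overtime 12.12 hours

Wed: 7:03 AM–5:56 PM = 10 h 53 min
Thu: 8:43 AM–5:52 PM = 9 h 9 min
Fri: 7:33 AM–4:37 PM = 9 h 4 min
Sat: 6:19 AM–6:02 PM = 11 h 43 min
Sun: 6:59 AM–6:17 PM = 11 h 18 min
Total worked: 52 h 7 min = 52.12 h.
Threshold 40 h → overtime 12 h 7 min, regular 40 h 0 min.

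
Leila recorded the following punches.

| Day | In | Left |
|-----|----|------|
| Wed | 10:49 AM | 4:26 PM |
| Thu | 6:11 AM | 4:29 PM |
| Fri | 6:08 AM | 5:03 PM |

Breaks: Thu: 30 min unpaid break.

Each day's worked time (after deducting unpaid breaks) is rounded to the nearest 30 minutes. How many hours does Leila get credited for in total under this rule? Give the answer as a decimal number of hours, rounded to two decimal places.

26.50 hours

Wed: 10:49 AM–4:26 PM = 5 h 37 min → rounds to 5 h 30 min
Thu: 6:11 AM–4:29 PM = 10 h 18 min − 30 min = 9 h 48 min → rounds to 10 h 0 min
Fri: 6:08 AM–5:03 PM = 10 h 55 min → rounds to 11 h 0 min
Total credited: 26 h 30 min.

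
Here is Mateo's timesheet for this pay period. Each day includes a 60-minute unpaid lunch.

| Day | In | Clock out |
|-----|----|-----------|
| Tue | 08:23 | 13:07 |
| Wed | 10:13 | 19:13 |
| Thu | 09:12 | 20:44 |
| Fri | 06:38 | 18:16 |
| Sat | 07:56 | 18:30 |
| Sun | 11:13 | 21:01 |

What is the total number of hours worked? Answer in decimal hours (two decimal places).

51.27 hours

Tue: 08:23–13:07 = 4 h 44 min; less 60 min break → 3 h 44 min
Wed: 10:13–19:13 = 9 h 0 min; less 60 min break → 8 h 0 min
Thu: 09:12–20:44 = 11 h 32 min; less 60 min break → 10 h 32 min
Fri: 06:38–18:16 = 11 h 38 min; less 60 min break → 10 h 38 min
Sat: 07:56–18:30 = 10 h 34 min; less 60 min break → 9 h 34 min
Sun: 11:13–21:01 = 9 h 48 min; less 60 min break → 8 h 48 min
Total: 3 h 44 min + 8 h 0 min + 10 h 32 min + 10 h 38 min + 9 h 34 min + 8 h 48 min = 51 h 16 min.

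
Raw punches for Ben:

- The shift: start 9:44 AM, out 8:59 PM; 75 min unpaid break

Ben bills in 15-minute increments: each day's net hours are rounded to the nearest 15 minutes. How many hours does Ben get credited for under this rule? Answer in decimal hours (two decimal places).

10.00 hours

The shift: 9:44 AM–8:59 PM = 11 h 15 min − 75 min = 10 h 0 min → rounds to 10 h 0 min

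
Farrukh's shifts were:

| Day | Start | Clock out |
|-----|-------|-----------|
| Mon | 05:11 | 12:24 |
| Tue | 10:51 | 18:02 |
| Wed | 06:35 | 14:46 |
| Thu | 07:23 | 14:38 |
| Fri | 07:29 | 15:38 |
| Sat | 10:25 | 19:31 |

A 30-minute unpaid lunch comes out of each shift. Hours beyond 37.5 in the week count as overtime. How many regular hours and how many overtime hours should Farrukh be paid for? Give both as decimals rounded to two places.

Regular 37.50 hours, overtime 6.58 hours

Mon: 05:11–12:24 = 7 h 13 min; less 30 min break → 6 h 43 min
Tue: 10:51–18:02 = 7 h 11 min; less 30 min break → 6 h 41 min
Wed: 06:35–14:46 = 8 h 11 min; less 30 min break → 7 h 41 min
Thu: 07:23–14:38 = 7 h 15 min; less 30 min break → 6 h 45 min
Fri: 07:29–15:38 = 8 h 9 min; less 30 min break → 7 h 39 min
Sat: 10:25–19:31 = 9 h 6 min; less 30 min break → 8 h 36 min
Total worked: 44 h 5 min = 44.08 h.
Threshold 37.5 h → overtime 6 h 35 min, regular 37 h 30 min.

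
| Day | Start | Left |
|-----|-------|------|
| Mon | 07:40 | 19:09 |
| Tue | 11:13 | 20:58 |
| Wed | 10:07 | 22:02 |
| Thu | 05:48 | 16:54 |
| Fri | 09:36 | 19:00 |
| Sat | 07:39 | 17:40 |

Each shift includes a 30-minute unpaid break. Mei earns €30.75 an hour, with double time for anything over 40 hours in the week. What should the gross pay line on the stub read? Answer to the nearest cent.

€2501.00

Mon: 07:40–19:09 = 11 h 29 min; less 30 min break → 10 h 59 min
Tue: 11:13–20:58 = 9 h 45 min; less 30 min break → 9 h 15 min
Wed: 10:07–22:02 = 11 h 55 min; less 30 min break → 11 h 25 min
Thu: 05:48–16:54 = 11 h 6 min; less 30 min break → 10 h 36 min
Fri: 09:36–19:00 = 9 h 24 min; less 30 min break → 8 h 54 min
Sat: 07:39–17:40 = 10 h 1 min; less 30 min break → 9 h 31 min
Total worked: 60 h 40 min = 3640 min.
Regular 40 h 0 min = 2400 min at €30.75/h; overtime 20 h 40 min = 1240 min at €61.50/h.
Pay = (2400 × €30.75 + 1240 × €61.50) ÷ 60 = €2501.00.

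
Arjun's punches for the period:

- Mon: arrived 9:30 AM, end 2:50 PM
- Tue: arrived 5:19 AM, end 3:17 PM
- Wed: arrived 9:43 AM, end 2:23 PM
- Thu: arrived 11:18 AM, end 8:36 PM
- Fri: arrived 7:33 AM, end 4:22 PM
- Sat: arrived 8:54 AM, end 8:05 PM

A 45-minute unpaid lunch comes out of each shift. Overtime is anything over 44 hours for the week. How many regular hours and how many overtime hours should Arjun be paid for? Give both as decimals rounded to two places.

Regular 44.00 hours, overtime 0.77 hours

Mon: 9:30 AM–2:50 PM = 5 h 20 min; less 45 min break → 4 h 35 min
Tue: 5:19 AM–3:17 PM = 9 h 58 min; less 45 min break → 9 h 13 min
Wed: 9:43 AM–2:23 PM = 4 h 40 min; less 45 min break → 3 h 55 min
Thu: 11:18 AM–8:36 PM = 9 h 18 min; less 45 min break → 8 h 33 min
Fri: 7:33 AM–4:22 PM = 8 h 49 min; less 45 min break → 8 h 4 min
Sat: 8:54 AM–8:05 PM = 11 h 11 min; less 45 min break → 10 h 26 min
Total worked: 44 h 46 min = 44.77 h.
Threshold 44 h → overtime 0 h 46 min, regular 44 h 0 min.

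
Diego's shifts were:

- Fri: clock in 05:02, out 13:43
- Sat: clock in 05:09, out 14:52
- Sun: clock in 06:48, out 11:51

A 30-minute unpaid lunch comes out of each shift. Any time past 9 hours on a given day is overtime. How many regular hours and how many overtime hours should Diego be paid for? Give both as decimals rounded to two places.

Regular 21.73 hours, overtime 0.22 hours

Fri: 05:02–13:43 = 8 h 41 min; less 30 min break → 8 h 11 min
Sat: 05:09–14:52 = 9 h 43 min; less 30 min break → 9 h 13 min
Sun: 06:48–11:51 = 5 h 3 min; less 30 min break → 4 h 33 min
Fri reg 8 h 11 min / OT 0 h 0 min; Sat reg 9 h 0 min / OT 0 h 13 min; Sun reg 4 h 33 min / OT 0 h 0 min.
Totals: regular 21 h 44 min, overtime 0 h 13 min.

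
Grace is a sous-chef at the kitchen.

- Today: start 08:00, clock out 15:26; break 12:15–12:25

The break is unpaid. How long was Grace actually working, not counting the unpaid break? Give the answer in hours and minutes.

7 h 16 min

Today: 08:00–15:26 = 7 h 26 min; less 10 min break → 7 h 16 min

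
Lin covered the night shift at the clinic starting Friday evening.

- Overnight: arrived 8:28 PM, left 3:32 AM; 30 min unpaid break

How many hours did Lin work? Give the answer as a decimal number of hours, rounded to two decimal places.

6.57 hours

Overnight: 8:28 PM → midnight = 3 h 32 min; midnight → 3:32 AM = 3 h 32 min; span 7 h 4 min; less 30 min break → 6 h 34 min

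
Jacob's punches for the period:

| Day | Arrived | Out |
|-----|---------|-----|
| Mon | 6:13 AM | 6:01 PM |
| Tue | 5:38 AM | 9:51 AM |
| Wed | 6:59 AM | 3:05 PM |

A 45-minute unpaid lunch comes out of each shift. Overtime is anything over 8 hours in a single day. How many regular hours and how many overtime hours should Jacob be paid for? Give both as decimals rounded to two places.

Mon: 6:13 AM–6:01 PM = 11 h 48 min; less 45 min break → 11 h 3 min
Tue: 5:38 AM–9:51 AM = 4 h 13 min; less 45 min break → 3 h 28 min
Wed: 6:59 AM–3:05 PM = 8 h 6 min; less 45 min break → 7 h 21 min
Mon reg 8 h 0 min / OT 3 h 3 min; Tue reg 3 h 28 min / OT 0 h 0 min; Wed reg 7 h 21 min / OT 0 h 0 min.
Totals: regular 18 h 49 min, overtime 3 h 3 min.

Regular 18.82 hours, overtime 3.05 hours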